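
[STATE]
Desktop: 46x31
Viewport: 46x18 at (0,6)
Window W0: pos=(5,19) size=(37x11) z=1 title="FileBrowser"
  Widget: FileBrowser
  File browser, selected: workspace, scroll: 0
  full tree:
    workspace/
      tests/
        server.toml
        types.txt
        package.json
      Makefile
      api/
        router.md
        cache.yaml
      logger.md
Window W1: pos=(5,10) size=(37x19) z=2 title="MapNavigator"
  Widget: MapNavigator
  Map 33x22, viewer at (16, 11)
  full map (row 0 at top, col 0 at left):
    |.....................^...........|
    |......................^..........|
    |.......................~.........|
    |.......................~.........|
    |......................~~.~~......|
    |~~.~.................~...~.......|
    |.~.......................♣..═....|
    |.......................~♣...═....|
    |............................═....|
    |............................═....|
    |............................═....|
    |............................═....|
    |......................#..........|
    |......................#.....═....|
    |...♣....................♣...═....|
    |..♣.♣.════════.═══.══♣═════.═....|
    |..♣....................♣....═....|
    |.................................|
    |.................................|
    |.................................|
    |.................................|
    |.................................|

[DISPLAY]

                                              
                                              
                                              
                                              
     ┏━━━━━━━━━━━━━━━━━━━━━━━━━━━━━━━━━━━┓    
     ┃ MapNavigator                      ┃    
     ┠───────────────────────────────────┨    
     ┃ ......................~~.~~...... ┃    
     ┃ ~~.~.................~...~....... ┃    
     ┃ .~.......................♣..═.... ┃    
     ┃ .......................~♣...═.... ┃    
     ┃ ............................═.... ┃    
     ┃ ............................═.... ┃    
     ┃ ............................═.... ┃    
     ┃ ................@...........═.... ┃    
     ┃ ......................#.......... ┃    
     ┃ ......................#.....═.... ┃    
     ┃ ...♣....................♣...═.... ┃    


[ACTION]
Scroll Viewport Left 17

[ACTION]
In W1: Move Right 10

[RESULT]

                                              
                                              
                                              
                                              
     ┏━━━━━━━━━━━━━━━━━━━━━━━━━━━━━━━━━━━┓    
     ┃ MapNavigator                      ┃    
     ┠───────────────────────────────────┨    
     ┃.............~~.~~......           ┃    
     ┃............~...~.......           ┃    
     ┃................♣..═....           ┃    
     ┃..............~♣...═....           ┃    
     ┃...................═....           ┃    
     ┃...................═....           ┃    
     ┃...................═....           ┃    
     ┃.................@.═....           ┃    
     ┃.............#..........           ┃    
     ┃.............#.....═....           ┃    
     ┃...............♣...═....           ┃    


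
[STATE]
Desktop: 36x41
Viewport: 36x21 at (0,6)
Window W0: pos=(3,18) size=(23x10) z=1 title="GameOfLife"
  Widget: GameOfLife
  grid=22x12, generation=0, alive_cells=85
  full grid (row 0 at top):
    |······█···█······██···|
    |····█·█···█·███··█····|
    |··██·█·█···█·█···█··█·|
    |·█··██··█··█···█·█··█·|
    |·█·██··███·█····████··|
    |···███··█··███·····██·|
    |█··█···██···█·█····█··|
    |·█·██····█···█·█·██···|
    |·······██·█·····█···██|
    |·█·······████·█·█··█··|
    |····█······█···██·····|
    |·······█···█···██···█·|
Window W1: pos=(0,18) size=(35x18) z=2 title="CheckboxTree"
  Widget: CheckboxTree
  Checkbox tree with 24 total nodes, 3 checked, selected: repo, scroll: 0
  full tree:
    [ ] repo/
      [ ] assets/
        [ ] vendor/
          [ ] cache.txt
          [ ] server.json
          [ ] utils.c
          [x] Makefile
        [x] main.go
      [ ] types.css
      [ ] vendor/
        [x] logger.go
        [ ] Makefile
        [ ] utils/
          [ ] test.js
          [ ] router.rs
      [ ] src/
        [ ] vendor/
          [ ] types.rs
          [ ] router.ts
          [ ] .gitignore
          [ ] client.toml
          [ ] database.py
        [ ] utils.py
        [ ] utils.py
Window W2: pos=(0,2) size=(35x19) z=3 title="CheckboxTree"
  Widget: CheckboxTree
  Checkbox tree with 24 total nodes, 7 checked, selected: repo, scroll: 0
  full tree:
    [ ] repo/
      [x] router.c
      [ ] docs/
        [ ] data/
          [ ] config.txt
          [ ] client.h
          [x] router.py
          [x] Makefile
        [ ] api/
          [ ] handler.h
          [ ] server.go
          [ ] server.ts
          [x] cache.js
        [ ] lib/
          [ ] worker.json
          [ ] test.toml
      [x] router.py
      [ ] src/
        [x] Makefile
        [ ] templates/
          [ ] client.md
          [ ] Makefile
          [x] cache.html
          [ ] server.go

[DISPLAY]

┃   [x] router.c                  ┃ 
┃   [-] docs/                     ┃ 
┃     [-] data/                   ┃ 
┃       [ ] config.txt            ┃ 
┃       [ ] client.h              ┃ 
┃       [x] router.py             ┃ 
┃       [x] Makefile              ┃ 
┃     [-] api/                    ┃ 
┃       [ ] handler.h             ┃ 
┃       [ ] server.go             ┃ 
┃       [ ] server.ts             ┃ 
┃       [x] cache.js              ┃ 
┃     [ ] lib/                    ┃ 
┃       [ ] worker.json           ┃ 
┗━━━━━━━━━━━━━━━━━━━━━━━━━━━━━━━━━┛ 
┃>[-] repo/                       ┃ 
┃   [-] assets/                   ┃ 
┃     [-] vendor/                 ┃ 
┃       [ ] cache.txt             ┃ 
┃       [ ] server.json           ┃ 
┃       [ ] utils.c               ┃ 


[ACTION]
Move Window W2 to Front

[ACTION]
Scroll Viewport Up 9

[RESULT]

                                    
                                    
┏━━━━━━━━━━━━━━━━━━━━━━━━━━━━━━━━━┓ 
┃ CheckboxTree                    ┃ 
┠─────────────────────────────────┨ 
┃>[-] repo/                       ┃ 
┃   [x] router.c                  ┃ 
┃   [-] docs/                     ┃ 
┃     [-] data/                   ┃ 
┃       [ ] config.txt            ┃ 
┃       [ ] client.h              ┃ 
┃       [x] router.py             ┃ 
┃       [x] Makefile              ┃ 
┃     [-] api/                    ┃ 
┃       [ ] handler.h             ┃ 
┃       [ ] server.go             ┃ 
┃       [ ] server.ts             ┃ 
┃       [x] cache.js              ┃ 
┃     [ ] lib/                    ┃ 
┃       [ ] worker.json           ┃ 
┗━━━━━━━━━━━━━━━━━━━━━━━━━━━━━━━━━┛ 


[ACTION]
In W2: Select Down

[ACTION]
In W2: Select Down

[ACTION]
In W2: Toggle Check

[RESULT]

                                    
                                    
┏━━━━━━━━━━━━━━━━━━━━━━━━━━━━━━━━━┓ 
┃ CheckboxTree                    ┃ 
┠─────────────────────────────────┨ 
┃ [-] repo/                       ┃ 
┃   [x] router.c                  ┃ 
┃>  [x] docs/                     ┃ 
┃     [x] data/                   ┃ 
┃       [x] config.txt            ┃ 
┃       [x] client.h              ┃ 
┃       [x] router.py             ┃ 
┃       [x] Makefile              ┃ 
┃     [x] api/                    ┃ 
┃       [x] handler.h             ┃ 
┃       [x] server.go             ┃ 
┃       [x] server.ts             ┃ 
┃       [x] cache.js              ┃ 
┃     [x] lib/                    ┃ 
┃       [x] worker.json           ┃ 
┗━━━━━━━━━━━━━━━━━━━━━━━━━━━━━━━━━┛ 


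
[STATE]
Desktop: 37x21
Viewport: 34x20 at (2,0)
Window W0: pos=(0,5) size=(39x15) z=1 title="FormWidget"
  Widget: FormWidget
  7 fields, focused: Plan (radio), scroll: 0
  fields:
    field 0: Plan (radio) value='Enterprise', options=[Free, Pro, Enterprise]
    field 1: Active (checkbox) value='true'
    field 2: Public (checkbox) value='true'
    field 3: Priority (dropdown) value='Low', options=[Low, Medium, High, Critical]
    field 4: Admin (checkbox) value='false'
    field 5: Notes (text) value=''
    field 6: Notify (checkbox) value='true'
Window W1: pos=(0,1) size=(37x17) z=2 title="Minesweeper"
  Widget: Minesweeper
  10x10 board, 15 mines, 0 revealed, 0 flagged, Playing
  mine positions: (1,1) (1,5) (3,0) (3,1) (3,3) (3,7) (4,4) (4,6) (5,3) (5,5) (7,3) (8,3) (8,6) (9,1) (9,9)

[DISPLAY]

                                  
━━━━━━━━━━━━━━━━━━━━━━━━━━━━━━━━━━
Minesweeper                       
──────────────────────────────────
■■■■■■■■■                         
■■■■■■■■■                         
■■■■■■■■■                         
■■■■■■■■■                         
■■■■■■■■■                         
■■■■■■■■■                         
■■■■■■■■■                         
■■■■■■■■■                         
■■■■■■■■■                         
■■■■■■■■■                         
                                  
                                  
                                  
━━━━━━━━━━━━━━━━━━━━━━━━━━━━━━━━━━
                                  
━━━━━━━━━━━━━━━━━━━━━━━━━━━━━━━━━━


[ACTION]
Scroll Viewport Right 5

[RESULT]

                                  
━━━━━━━━━━━━━━━━━━━━━━━━━━━━━━━━━┓
inesweeper                       ┃
─────────────────────────────────┨
■■■■■■■■                         ┃
■■■■■■■■                         ┃
■■■■■■■■                         ┃
■■■■■■■■                         ┃
■■■■■■■■                         ┃
■■■■■■■■                         ┃
■■■■■■■■                         ┃
■■■■■■■■                         ┃
■■■■■■■■                         ┃
■■■■■■■■                         ┃
                                 ┃
                                 ┃
                                 ┃
━━━━━━━━━━━━━━━━━━━━━━━━━━━━━━━━━┛
                                  
━━━━━━━━━━━━━━━━━━━━━━━━━━━━━━━━━━


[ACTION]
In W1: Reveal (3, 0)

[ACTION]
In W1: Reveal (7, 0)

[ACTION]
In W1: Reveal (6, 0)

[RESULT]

                                  
━━━━━━━━━━━━━━━━━━━━━━━━━━━━━━━━━┓
inesweeper                       ┃
─────────────────────────────────┨
■■■■■■■■                         ┃
■■■✹■■■■                         ┃
■■■■■■■■                         ┃
■✹■■■✹■■                         ┃
■■✹■✹■■■                         ┃
■✹■✹■■■■                         ┃
■■■■■■■■                         ┃
■✹■■■■■■                         ┃
■✹■■✹■■■                         ┃
■■■■■■■✹                         ┃
                                 ┃
                                 ┃
                                 ┃
━━━━━━━━━━━━━━━━━━━━━━━━━━━━━━━━━┛
                                  
━━━━━━━━━━━━━━━━━━━━━━━━━━━━━━━━━━


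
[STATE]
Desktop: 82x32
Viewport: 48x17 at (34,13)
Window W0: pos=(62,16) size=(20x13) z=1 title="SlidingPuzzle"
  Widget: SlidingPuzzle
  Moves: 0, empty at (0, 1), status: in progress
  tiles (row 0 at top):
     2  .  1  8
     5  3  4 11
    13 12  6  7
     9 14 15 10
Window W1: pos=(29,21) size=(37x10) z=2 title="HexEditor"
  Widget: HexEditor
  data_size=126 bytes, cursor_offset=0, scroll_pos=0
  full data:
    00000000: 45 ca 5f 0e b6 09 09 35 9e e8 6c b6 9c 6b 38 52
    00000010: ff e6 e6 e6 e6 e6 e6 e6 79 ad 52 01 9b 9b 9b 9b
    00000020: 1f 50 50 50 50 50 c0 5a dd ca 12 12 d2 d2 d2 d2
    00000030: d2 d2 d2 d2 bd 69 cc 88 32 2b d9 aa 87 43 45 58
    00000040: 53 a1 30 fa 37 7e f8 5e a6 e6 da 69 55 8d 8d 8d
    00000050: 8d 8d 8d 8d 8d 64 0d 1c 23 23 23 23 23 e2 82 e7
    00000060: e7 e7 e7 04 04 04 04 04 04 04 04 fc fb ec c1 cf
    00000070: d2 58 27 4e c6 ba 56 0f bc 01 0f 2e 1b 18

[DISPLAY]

                                                
                                                
                                                
                            ┏━━━━━━━━━━━━━━━━━━┓
                            ┃ SlidingPuzzle    ┃
                            ┠──────────────────┨
                            ┃┌────┬────┬────┬──┃
                            ┃│  2 │    │  1 │  ┃
━━━━━━━━━━━━━━━━━━━━━━━━━━━━━━━┓──┼────┼────┼──┃
Editor                         ┃5 │  3 │  4 │ 1┃
───────────────────────────────┨──┼────┼────┼──┃
0000  45 ca 5f 0e b6 09 09 35  ┃3 │ 12 │  6 │  ┃
0010  ff e6 e6 e6 e6 e6 e6 e6  ┃──┼────┼────┼──┃
0020  1f 50 50 50 50 50 c0 5a  ┃9 │ 14 │ 15 │ 1┃
0030  d2 d2 d2 d2 bd 69 cc 88  ┃──┴────┴────┴──┃
0040  53 a1 30 fa 37 7e f8 5e  ┃━━━━━━━━━━━━━━━┛
0050  8d 8d 8d 8d 8d 64 0d 1c  ┃                


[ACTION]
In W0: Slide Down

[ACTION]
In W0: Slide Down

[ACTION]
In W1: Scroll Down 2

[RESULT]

                                                
                                                
                                                
                            ┏━━━━━━━━━━━━━━━━━━┓
                            ┃ SlidingPuzzle    ┃
                            ┠──────────────────┨
                            ┃┌────┬────┬────┬──┃
                            ┃│  2 │    │  1 │  ┃
━━━━━━━━━━━━━━━━━━━━━━━━━━━━━━━┓──┼────┼────┼──┃
Editor                         ┃5 │  3 │  4 │ 1┃
───────────────────────────────┨──┼────┼────┼──┃
0020  1f 50 50 50 50 50 c0 5a  ┃3 │ 12 │  6 │  ┃
0030  d2 d2 d2 d2 bd 69 cc 88  ┃──┼────┼────┼──┃
0040  53 a1 30 fa 37 7e f8 5e  ┃9 │ 14 │ 15 │ 1┃
0050  8d 8d 8d 8d 8d 64 0d 1c  ┃──┴────┴────┴──┃
0060  e7 e7 e7 04 04 04 04 04  ┃━━━━━━━━━━━━━━━┛
0070  d2 58 27 4e c6 ba 56 0f  ┃                


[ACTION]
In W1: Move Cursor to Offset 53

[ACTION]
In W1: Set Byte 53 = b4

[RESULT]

                                                
                                                
                                                
                            ┏━━━━━━━━━━━━━━━━━━┓
                            ┃ SlidingPuzzle    ┃
                            ┠──────────────────┨
                            ┃┌────┬────┬────┬──┃
                            ┃│  2 │    │  1 │  ┃
━━━━━━━━━━━━━━━━━━━━━━━━━━━━━━━┓──┼────┼────┼──┃
Editor                         ┃5 │  3 │  4 │ 1┃
───────────────────────────────┨──┼────┼────┼──┃
0020  1f 50 50 50 50 50 c0 5a  ┃3 │ 12 │  6 │  ┃
0030  d2 d2 d2 d2 bd B4 cc 88  ┃──┼────┼────┼──┃
0040  53 a1 30 fa 37 7e f8 5e  ┃9 │ 14 │ 15 │ 1┃
0050  8d 8d 8d 8d 8d 64 0d 1c  ┃──┴────┴────┴──┃
0060  e7 e7 e7 04 04 04 04 04  ┃━━━━━━━━━━━━━━━┛
0070  d2 58 27 4e c6 ba 56 0f  ┃                


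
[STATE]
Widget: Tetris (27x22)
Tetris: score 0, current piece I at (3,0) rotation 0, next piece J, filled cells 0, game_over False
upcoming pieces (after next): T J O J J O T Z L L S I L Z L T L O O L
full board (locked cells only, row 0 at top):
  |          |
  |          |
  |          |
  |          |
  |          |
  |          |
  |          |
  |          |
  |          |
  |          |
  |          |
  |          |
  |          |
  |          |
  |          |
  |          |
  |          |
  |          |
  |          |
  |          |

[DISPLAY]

   ████   │Next:           
          │█               
          │███             
          │                
          │                
          │                
          │Score:          
          │0               
          │                
          │                
          │                
          │                
          │                
          │                
          │                
          │                
          │                
          │                
          │                
          │                
          │                
          │                


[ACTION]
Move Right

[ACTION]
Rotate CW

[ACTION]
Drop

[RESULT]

          │Next:           
    █     │█               
    █     │███             
    █     │                
    █     │                
          │                
          │Score:          
          │0               
          │                
          │                
          │                
          │                
          │                
          │                
          │                
          │                
          │                
          │                
          │                
          │                
          │                
          │                


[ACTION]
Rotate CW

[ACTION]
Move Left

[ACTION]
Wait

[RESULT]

          │Next:           
          │█               
   ████   │███             
          │                
          │                
          │                
          │Score:          
          │0               
          │                
          │                
          │                
          │                
          │                
          │                
          │                
          │                
          │                
          │                
          │                
          │                
          │                
          │                


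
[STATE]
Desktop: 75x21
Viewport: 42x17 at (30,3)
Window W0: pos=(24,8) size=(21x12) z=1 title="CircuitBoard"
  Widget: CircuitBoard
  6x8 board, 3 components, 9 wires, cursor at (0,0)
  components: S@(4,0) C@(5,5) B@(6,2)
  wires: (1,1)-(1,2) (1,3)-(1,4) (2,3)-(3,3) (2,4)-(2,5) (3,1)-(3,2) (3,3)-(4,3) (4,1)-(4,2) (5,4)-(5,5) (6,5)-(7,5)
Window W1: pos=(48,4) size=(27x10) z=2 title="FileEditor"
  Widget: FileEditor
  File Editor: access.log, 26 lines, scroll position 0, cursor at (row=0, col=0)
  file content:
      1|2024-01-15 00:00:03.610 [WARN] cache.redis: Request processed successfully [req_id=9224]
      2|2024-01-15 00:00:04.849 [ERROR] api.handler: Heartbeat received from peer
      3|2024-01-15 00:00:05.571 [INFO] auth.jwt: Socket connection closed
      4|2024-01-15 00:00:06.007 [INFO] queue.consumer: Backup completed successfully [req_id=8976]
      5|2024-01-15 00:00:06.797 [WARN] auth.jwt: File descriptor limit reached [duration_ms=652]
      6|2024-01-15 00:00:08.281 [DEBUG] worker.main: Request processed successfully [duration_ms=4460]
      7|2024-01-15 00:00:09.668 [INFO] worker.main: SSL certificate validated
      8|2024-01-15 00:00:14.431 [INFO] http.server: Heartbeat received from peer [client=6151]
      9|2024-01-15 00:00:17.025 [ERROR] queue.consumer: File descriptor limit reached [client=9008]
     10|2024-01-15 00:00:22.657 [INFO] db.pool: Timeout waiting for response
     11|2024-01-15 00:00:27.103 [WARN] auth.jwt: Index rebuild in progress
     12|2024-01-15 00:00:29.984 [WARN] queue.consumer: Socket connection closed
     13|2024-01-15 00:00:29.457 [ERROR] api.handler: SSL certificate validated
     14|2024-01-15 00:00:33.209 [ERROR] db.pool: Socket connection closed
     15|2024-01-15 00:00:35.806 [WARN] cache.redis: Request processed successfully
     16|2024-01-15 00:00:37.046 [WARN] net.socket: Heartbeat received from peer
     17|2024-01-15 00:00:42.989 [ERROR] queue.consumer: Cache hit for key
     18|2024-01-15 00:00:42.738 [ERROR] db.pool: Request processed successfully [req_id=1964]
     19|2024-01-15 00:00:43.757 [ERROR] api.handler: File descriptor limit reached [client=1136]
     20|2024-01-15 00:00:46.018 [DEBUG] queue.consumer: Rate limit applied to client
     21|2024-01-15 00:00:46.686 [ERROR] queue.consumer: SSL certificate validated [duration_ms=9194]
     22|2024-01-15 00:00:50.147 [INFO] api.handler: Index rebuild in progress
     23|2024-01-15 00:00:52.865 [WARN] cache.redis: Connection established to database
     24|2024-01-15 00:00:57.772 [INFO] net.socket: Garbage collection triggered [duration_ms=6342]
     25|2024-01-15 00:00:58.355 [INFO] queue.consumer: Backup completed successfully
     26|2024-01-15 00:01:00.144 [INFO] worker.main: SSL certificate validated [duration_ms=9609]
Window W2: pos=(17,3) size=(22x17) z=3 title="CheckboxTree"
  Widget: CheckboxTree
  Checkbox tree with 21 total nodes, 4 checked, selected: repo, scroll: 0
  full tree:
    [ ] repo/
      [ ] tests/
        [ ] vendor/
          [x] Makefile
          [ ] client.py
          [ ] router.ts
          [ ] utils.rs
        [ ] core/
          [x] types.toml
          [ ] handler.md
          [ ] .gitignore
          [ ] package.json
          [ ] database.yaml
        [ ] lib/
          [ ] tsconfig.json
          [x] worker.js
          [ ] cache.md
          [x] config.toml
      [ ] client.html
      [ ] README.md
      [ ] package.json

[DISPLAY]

━━━━━━━━┓                                 
e       ┃         ┏━━━━━━━━━━━━━━━━━━━━━━━
────────┨         ┃ FileEditor            
        ┃         ┠───────────────────────
/       ┃         ┃█024-01-15 00:00:03.610
dor/    ┃━━━━━┓   ┃2024-01-15 00:00:04.849
akefile ┃     ┃   ┃2024-01-15 00:00:05.571
lient.py┃─────┨   ┃2024-01-15 00:00:06.007
outer.ts┃     ┃   ┃2024-01-15 00:00:06.797
tils.rs ┃     ┃   ┃2024-01-15 00:00:08.281
e/      ┃     ┃   ┗━━━━━━━━━━━━━━━━━━━━━━━
ypes.tom┃  · ─┃                           
andler.m┃     ┃                           
gitignor┃  ·  ┃                           
ackage.j┃  │  ┃                           
atabase.┃  ·  ┃                           
━━━━━━━━┛━━━━━┛                           


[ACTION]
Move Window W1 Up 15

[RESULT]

━━━━━━━━┓         ┃█024-01-15 00:00:03.610
e       ┃         ┃2024-01-15 00:00:04.849
────────┨         ┃2024-01-15 00:00:05.571
        ┃         ┃2024-01-15 00:00:06.007
/       ┃         ┃2024-01-15 00:00:06.797
dor/    ┃━━━━━┓   ┃2024-01-15 00:00:08.281
akefile ┃     ┃   ┗━━━━━━━━━━━━━━━━━━━━━━━
lient.py┃─────┨                           
outer.ts┃     ┃                           
tils.rs ┃     ┃                           
e/      ┃     ┃                           
ypes.tom┃  · ─┃                           
andler.m┃     ┃                           
gitignor┃  ·  ┃                           
ackage.j┃  │  ┃                           
atabase.┃  ·  ┃                           
━━━━━━━━┛━━━━━┛                           


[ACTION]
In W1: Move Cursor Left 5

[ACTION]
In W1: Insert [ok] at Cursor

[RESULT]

━━━━━━━━┓         ┃ok█024-01-15 00:00:03.6
e       ┃         ┃2024-01-15 00:00:04.849
────────┨         ┃2024-01-15 00:00:05.571
        ┃         ┃2024-01-15 00:00:06.007
/       ┃         ┃2024-01-15 00:00:06.797
dor/    ┃━━━━━┓   ┃2024-01-15 00:00:08.281
akefile ┃     ┃   ┗━━━━━━━━━━━━━━━━━━━━━━━
lient.py┃─────┨                           
outer.ts┃     ┃                           
tils.rs ┃     ┃                           
e/      ┃     ┃                           
ypes.tom┃  · ─┃                           
andler.m┃     ┃                           
gitignor┃  ·  ┃                           
ackage.j┃  │  ┃                           
atabase.┃  ·  ┃                           
━━━━━━━━┛━━━━━┛                           


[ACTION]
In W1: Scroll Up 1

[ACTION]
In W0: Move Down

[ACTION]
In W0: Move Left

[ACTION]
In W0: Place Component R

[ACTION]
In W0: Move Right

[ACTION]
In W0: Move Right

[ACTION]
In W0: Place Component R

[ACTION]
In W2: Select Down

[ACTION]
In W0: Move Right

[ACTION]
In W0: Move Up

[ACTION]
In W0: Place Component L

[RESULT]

━━━━━━━━┓         ┃ok█024-01-15 00:00:03.6
e       ┃         ┃2024-01-15 00:00:04.849
────────┨         ┃2024-01-15 00:00:05.571
        ┃         ┃2024-01-15 00:00:06.007
/       ┃         ┃2024-01-15 00:00:06.797
dor/    ┃━━━━━┓   ┃2024-01-15 00:00:08.281
akefile ┃     ┃   ┗━━━━━━━━━━━━━━━━━━━━━━━
lient.py┃─────┨                           
outer.ts┃     ┃                           
tils.rs ┃ [L] ┃                           
e/      ┃     ┃                           
ypes.tom┃  · ─┃                           
andler.m┃     ┃                           
gitignor┃  ·  ┃                           
ackage.j┃  │  ┃                           
atabase.┃  ·  ┃                           
━━━━━━━━┛━━━━━┛                           


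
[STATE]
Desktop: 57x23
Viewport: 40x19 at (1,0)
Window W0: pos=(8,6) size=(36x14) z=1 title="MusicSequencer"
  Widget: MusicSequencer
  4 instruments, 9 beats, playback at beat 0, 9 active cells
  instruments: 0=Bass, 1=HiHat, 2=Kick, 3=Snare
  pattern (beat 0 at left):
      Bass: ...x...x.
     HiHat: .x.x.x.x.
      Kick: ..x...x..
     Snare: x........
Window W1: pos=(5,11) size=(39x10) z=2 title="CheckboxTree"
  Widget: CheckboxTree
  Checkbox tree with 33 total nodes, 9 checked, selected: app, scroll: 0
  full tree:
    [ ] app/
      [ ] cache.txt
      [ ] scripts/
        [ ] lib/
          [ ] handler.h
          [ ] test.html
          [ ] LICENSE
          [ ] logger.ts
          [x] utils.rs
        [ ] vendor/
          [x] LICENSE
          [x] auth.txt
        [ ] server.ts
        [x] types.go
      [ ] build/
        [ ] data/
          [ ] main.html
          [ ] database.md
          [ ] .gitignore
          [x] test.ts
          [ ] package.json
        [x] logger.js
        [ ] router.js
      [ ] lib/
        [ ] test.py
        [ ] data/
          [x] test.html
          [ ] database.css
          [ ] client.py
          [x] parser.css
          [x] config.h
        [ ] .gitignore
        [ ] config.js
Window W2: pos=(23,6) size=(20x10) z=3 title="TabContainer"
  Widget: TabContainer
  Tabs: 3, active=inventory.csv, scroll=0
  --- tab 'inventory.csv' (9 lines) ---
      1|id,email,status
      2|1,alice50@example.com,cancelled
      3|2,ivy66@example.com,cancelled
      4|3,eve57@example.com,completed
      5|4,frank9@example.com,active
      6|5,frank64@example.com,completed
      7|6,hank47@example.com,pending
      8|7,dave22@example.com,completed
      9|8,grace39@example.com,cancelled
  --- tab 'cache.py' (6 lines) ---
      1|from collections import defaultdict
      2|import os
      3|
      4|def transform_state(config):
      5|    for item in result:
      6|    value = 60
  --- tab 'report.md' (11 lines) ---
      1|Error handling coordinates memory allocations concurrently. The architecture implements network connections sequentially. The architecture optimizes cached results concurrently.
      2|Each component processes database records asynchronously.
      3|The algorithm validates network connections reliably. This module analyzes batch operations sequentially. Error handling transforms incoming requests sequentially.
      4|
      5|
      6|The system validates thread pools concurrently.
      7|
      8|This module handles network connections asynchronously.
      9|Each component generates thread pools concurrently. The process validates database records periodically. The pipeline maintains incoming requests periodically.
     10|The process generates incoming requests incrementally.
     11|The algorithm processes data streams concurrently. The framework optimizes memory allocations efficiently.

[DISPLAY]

                                        
                                        
                                        
                                        
                                        
                                        
       ┏━━━━━━━━━━━━━━┏━━━━━━━━━━━━━━━━━
       ┃ MusicSequence┃ TabContainer    
       ┠──────────────┠─────────────────
       ┃      ▼1234567┃[inventory.csv]│ 
       ┃  Bass···█···█┃─────────────────
    ┏━━━━━━━━━━━━━━━━━┃id,email,status  
    ┃ CheckboxTree    ┃1,alice50@example
    ┠─────────────────┃2,ivy66@example.c
    ┃>[-] app/        ┃3,eve57@example.c
    ┃   [ ] cache.txt ┗━━━━━━━━━━━━━━━━━
    ┃   [-] scripts/                    
    ┃     [-] lib/                      
    ┃       [ ] handler.h               


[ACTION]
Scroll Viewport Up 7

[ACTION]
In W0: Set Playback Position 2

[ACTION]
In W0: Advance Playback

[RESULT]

                                        
                                        
                                        
                                        
                                        
                                        
       ┏━━━━━━━━━━━━━━┏━━━━━━━━━━━━━━━━━
       ┃ MusicSequence┃ TabContainer    
       ┠──────────────┠─────────────────
       ┃      012▼4567┃[inventory.csv]│ 
       ┃  Bass···█···█┃─────────────────
    ┏━━━━━━━━━━━━━━━━━┃id,email,status  
    ┃ CheckboxTree    ┃1,alice50@example
    ┠─────────────────┃2,ivy66@example.c
    ┃>[-] app/        ┃3,eve57@example.c
    ┃   [ ] cache.txt ┗━━━━━━━━━━━━━━━━━
    ┃   [-] scripts/                    
    ┃     [-] lib/                      
    ┃       [ ] handler.h               


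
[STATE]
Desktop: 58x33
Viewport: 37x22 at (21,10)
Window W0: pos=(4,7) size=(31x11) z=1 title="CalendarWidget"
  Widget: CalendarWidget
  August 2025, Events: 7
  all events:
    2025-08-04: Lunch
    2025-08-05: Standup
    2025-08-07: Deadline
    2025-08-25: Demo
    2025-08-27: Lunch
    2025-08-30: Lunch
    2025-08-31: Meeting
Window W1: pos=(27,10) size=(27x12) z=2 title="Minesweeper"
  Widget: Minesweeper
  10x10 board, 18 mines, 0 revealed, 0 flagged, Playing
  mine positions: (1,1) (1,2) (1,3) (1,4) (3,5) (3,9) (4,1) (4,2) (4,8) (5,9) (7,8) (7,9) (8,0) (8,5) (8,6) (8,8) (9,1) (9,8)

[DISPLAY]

2025  ┏━━━━━━━━━━━━━━━━━━━━━━━━━┓    
a Su  ┃ Minesweeper             ┃    
2  3  ┠─────────────────────────┨    
8  9 1┃■■■■■■■■■■               ┃    
6 17  ┃■■■■■■■■■■               ┃    
3 24  ┃■■■■■■■■■■               ┃    
 30* 3┃■■■■■■■■■■               ┃    
━━━━━━┃■■■■■■■■■■               ┃    
      ┃■■■■■■■■■■               ┃    
      ┃■■■■■■■■■■               ┃    
      ┃■■■■■■■■■■               ┃    
      ┗━━━━━━━━━━━━━━━━━━━━━━━━━┛    
                                     
                                     
                                     
                                     
                                     
                                     
                                     
                                     
                                     
                                     


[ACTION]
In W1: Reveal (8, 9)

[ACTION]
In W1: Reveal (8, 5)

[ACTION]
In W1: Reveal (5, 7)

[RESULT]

2025  ┏━━━━━━━━━━━━━━━━━━━━━━━━━┓    
a Su  ┃ Minesweeper             ┃    
2  3  ┠─────────────────────────┨    
8  9 1┃■■■■■■■■■■               ┃    
6 17  ┃■✹✹✹✹■■■■■               ┃    
3 24  ┃■■■■■■■■■■               ┃    
 30* 3┃■■■■■✹■■■✹               ┃    
━━━━━━┃■✹✹■■■■■✹■               ┃    
      ┃■■■■■■■■■✹               ┃    
      ┃■■■■■■■■■■               ┃    
      ┃■■■■■■■■✹✹               ┃    
      ┗━━━━━━━━━━━━━━━━━━━━━━━━━┛    
                                     
                                     
                                     
                                     
                                     
                                     
                                     
                                     
                                     
                                     


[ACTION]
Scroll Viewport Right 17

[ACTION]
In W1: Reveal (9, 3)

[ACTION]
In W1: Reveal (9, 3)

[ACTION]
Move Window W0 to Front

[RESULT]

2025         ┃━━━━━━━━━━━━━━━━━━┓    
a Su         ┃eeper             ┃    
2  3         ┃──────────────────┨    
8  9 10      ┃■■■               ┃    
6 17         ┃■■■               ┃    
3 24         ┃■■■               ┃    
 30* 31*     ┃■■✹               ┃    
━━━━━━━━━━━━━┛■✹■               ┃    
      ┃■■■■■■■■■✹               ┃    
      ┃■■■■■■■■■■               ┃    
      ┃■■■■■■■■✹✹               ┃    
      ┗━━━━━━━━━━━━━━━━━━━━━━━━━┛    
                                     
                                     
                                     
                                     
                                     
                                     
                                     
                                     
                                     
                                     


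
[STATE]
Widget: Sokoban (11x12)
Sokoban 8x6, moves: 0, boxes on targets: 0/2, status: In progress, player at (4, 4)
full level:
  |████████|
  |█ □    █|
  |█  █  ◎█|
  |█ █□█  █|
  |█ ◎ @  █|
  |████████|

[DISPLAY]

████████   
█ □    █   
█  █  ◎█   
█ █□█  █   
█ ◎ @  █   
████████   
Moves: 0  0
           
           
           
           
           


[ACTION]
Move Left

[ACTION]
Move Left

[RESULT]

████████   
█ □    █   
█  █  ◎█   
█ █□█  █   
█ +    █   
████████   
Moves: 2  0
           
           
           
           
           


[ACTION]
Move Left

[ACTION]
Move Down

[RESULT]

████████   
█ □    █   
█  █  ◎█   
█ █□█  █   
█@◎    █   
████████   
Moves: 3  0
           
           
           
           
           


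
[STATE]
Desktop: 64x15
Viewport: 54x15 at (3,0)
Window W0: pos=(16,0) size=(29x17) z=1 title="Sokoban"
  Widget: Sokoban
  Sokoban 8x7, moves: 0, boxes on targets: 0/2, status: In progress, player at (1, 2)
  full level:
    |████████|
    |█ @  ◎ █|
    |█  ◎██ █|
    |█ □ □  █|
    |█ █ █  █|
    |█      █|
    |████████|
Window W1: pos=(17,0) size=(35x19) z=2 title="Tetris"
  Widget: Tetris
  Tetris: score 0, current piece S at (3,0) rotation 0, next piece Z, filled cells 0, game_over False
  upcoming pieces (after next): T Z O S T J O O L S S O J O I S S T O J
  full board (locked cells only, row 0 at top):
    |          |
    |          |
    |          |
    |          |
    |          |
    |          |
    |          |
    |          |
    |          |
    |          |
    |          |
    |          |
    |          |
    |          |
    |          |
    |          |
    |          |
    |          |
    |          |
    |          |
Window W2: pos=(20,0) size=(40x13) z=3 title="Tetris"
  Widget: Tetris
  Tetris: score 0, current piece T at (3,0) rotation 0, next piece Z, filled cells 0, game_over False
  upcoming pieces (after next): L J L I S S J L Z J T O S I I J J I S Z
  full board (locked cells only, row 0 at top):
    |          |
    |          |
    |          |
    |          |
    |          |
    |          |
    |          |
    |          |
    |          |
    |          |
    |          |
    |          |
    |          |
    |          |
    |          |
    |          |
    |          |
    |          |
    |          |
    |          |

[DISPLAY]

             ┏┏━━┏━━━━━━━━━━━━━━━━━━━━━━━━━━━━━━━━━━━━
             ┃┃ T┃ Tetris                             
             ┠┠──┠────────────────────────────────────
             ┃┃  ┃          │Next:                    
             ┃┃  ┃          │▓▓                       
             ┃┃  ┃          │ ▓▓                      
             ┃┃  ┃          │                         
             ┃┃  ┃          │                         
             ┃┃  ┃          │                         
             ┃┃  ┃          │Score:                   
             ┃┃  ┃          │0                        
             ┃┃  ┃          │                         
             ┃┃  ┗━━━━━━━━━━━━━━━━━━━━━━━━━━━━━━━━━━━━
             ┃┃          │                      ┃     
             ┃┃          │                      ┃     


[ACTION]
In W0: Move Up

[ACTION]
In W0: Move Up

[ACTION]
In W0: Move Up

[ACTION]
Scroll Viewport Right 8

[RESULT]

      ┏┏━━┏━━━━━━━━━━━━━━━━━━━━━━━━━━━━━━━━━━━━━━┓    
      ┃┃ T┃ Tetris                               ┃    
      ┠┠──┠──────────────────────────────────────┨    
      ┃┃  ┃          │Next:                      ┃    
      ┃┃  ┃          │▓▓                         ┃    
      ┃┃  ┃          │ ▓▓                        ┃    
      ┃┃  ┃          │                           ┃    
      ┃┃  ┃          │                           ┃    
      ┃┃  ┃          │                           ┃    
      ┃┃  ┃          │Score:                     ┃    
      ┃┃  ┃          │0                          ┃    
      ┃┃  ┃          │                           ┃    
      ┃┃  ┗━━━━━━━━━━━━━━━━━━━━━━━━━━━━━━━━━━━━━━┛    
      ┃┃          │                      ┃            
      ┃┃          │                      ┃            
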